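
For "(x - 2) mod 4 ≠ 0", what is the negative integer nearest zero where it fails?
Testing negative integers from -1 downward:
x = -1: LHS = ((-1) - 2) mod 4 = (-3) mod 4 = 1; 1 ≠ 0 — holds
x = -2: LHS = ((-2) - 2) mod 4 = (-4) mod 4 = 0; 0 ≠ 0 — FAILS  ← closest negative counterexample to 0

Answer: x = -2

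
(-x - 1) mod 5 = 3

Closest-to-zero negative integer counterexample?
Testing negative integers from -1 downward:
x = -1: LHS = (-(-1) - 1) mod 5 = 0 mod 5 = 0; 0 = 3 — FAILS  ← closest negative counterexample to 0

Answer: x = -1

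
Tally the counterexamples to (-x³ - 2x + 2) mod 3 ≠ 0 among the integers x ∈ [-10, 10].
For a polynomial with integer coefficients, its value mod 3 depends only on x mod 3, so it suffices to check one representative of each residue class, x = 0, 1, 2:
x = 0: LHS = (-0³ - 2·0 + 2) mod 3 = 2 mod 3 = 2; 2 ≠ 0 — holds
x = 1: LHS = (-1³ - 2·1 + 2) mod 3 = (-1) mod 3 = 2; 2 ≠ 0 — holds
x = 2: LHS = (-2³ - 2·2 + 2) mod 3 = (-10) mod 3 = 2; 2 ≠ 0 — holds
The relation holds in every residue class, so the relation holds for every integer in [-10, 10].

No counterexample appears in that range.

Answer: 0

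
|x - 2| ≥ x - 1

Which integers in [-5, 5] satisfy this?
Holds for: {-5, -4, -3, -2, -1, 0, 1}
Fails for: {2, 3, 4, 5}

Answer: {-5, -4, -3, -2, -1, 0, 1}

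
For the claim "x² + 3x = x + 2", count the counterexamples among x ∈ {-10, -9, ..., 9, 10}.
Counterexamples in [-10, 10]: {-10, -9, -8, -7, -6, -5, -4, -3, -2, -1, 0, 1, 2, 3, 4, 5, 6, 7, 8, 9, 10}.

Counting them gives 21 values.

Answer: 21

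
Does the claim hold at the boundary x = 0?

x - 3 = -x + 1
x = 0: LHS = 0 - 3 = -3, RHS = -0 + 1 = 1; -3 = 1 — FAILS

The relation fails at x = 0, so x = 0 is a counterexample.

Answer: No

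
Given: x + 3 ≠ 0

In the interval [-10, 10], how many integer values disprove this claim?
Counterexamples in [-10, 10]: {-3}.

Counting them gives 1 values.

Answer: 1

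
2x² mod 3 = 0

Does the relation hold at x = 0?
x = 0: LHS = (2·0²) mod 3 = 0 mod 3 = 0; 0 = 0 — holds

The relation is satisfied at x = 0.

Answer: Yes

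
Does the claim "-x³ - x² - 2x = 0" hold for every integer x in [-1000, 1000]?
The claim fails at x = 1:
x = 1: LHS = -1³ - 1² - 2·1 = -4; -4 = 0 — FAILS

Because a single integer refutes it, the statement is false.

Answer: False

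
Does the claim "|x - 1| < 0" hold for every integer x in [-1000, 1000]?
The claim fails at x = 0:
x = 0: LHS = |0 - 1| = |-1| = 1; 1 < 0 — FAILS

Because a single integer refutes it, the statement is false.

Answer: False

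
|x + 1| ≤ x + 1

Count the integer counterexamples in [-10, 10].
Counterexamples in [-10, 10]: {-10, -9, -8, -7, -6, -5, -4, -3, -2}.

Counting them gives 9 values.

Answer: 9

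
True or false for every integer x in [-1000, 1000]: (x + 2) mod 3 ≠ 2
The claim fails at x = 0:
x = 0: LHS = (0 + 2) mod 3 = 2 mod 3 = 2; 2 ≠ 2 — FAILS

Because a single integer refutes it, the statement is false.

Answer: False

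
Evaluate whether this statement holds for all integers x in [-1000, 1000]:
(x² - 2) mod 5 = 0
The claim fails at x = 0:
x = 0: LHS = (0² - 2) mod 5 = (-2) mod 5 = 3; 3 = 0 — FAILS

Because a single integer refutes it, the statement is false.

Answer: False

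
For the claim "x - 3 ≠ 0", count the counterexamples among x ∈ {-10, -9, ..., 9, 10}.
Counterexamples in [-10, 10]: {3}.

Counting them gives 1 values.

Answer: 1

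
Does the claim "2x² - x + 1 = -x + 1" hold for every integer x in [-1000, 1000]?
The claim fails at x = 1:
x = 1: LHS = 2·1² - 1 + 1 = 2, RHS = -1 + 1 = 0; 2 = 0 — FAILS

Because a single integer refutes it, the statement is false.

Answer: False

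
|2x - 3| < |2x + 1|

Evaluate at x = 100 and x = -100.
x = 100: LHS = |2·100 - 3| = |197| = 197, RHS = |2·100 + 1| = |201| = 201; 197 < 201 — holds
x = -100: LHS = |2·(-100) - 3| = |-203| = 203, RHS = |2·(-100) + 1| = |-199| = 199; 203 < 199 — FAILS

Answer: Partially: holds for x = 100, fails for x = -100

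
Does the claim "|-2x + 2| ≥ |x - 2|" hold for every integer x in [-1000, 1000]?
The claim fails at x = 1:
x = 1: LHS = |-2·1 + 2| = |0| = 0, RHS = |1 - 2| = |-1| = 1; 0 ≥ 1 — FAILS

Because a single integer refutes it, the statement is false.

Answer: False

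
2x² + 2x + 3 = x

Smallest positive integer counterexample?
Testing positive integers:
x = 1: LHS = 2·1² + 2·1 + 3 = 7; 7 = 1 — FAILS  ← smallest positive counterexample

Answer: x = 1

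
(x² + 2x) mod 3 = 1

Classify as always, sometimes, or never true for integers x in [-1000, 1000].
For a polynomial with integer coefficients, its value mod 3 depends only on x mod 3, so it suffices to check one representative of each residue class, x = 0, 1, 2:
x = 0: LHS = (0² + 2·0) mod 3 = 0 mod 3 = 0; 0 = 1 — FAILS
x = 1: LHS = (1² + 2·1) mod 3 = 3 mod 3 = 0; 0 = 1 — FAILS
x = 2: LHS = (2² + 2·2) mod 3 = 8 mod 3 = 2; 2 = 1 — FAILS
The relation fails in every residue class, so the claimed relation (=) fails for every integer in [-1000, 1000].

No integer in the range satisfies it.

Answer: Never true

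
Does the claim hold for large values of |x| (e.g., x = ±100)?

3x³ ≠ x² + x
x = 100: LHS = 3·100³ = 3000000, RHS = 100² + 100 = 10100; 3000000 ≠ 10100 — holds
x = -100: LHS = 3·(-100)³ = -3000000, RHS = (-100)² + (-100) = 9900; -3000000 ≠ 9900 — holds

Answer: Yes, holds for both x = 100 and x = -100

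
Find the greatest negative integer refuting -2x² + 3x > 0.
Testing negative integers from -1 downward:
x = -1: LHS = -2·(-1)² + 3·(-1) = -5; -5 > 0 — FAILS  ← closest negative counterexample to 0

Answer: x = -1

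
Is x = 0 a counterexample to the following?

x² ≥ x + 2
Substitute x = 0 into the relation:
x = 0: LHS = 0² = 0, RHS = 0 + 2 = 2; 0 ≥ 2 — FAILS

Since the claim fails at x = 0, this value is a counterexample.

Answer: Yes, x = 0 is a counterexample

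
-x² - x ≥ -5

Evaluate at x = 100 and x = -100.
x = 100: LHS = -100² - 100 = -10100; -10100 ≥ -5 — FAILS
x = -100: LHS = -(-100)² - (-100) = -9900; -9900 ≥ -5 — FAILS

Answer: No, fails for both x = 100 and x = -100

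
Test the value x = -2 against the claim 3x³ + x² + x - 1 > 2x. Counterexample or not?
Substitute x = -2 into the relation:
x = -2: LHS = 3·(-2)³ + (-2)² + (-2) - 1 = -23, RHS = 2·(-2) = -4; -23 > -4 — FAILS

Since the claim fails at x = -2, this value is a counterexample.

Answer: Yes, x = -2 is a counterexample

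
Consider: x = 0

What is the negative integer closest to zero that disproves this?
Testing negative integers from -1 downward:
x = -1: -1 = 0 — FAILS  ← closest negative counterexample to 0

Answer: x = -1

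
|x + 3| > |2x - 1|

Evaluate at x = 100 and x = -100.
x = 100: LHS = |100 + 3| = |103| = 103, RHS = |2·100 - 1| = |199| = 199; 103 > 199 — FAILS
x = -100: LHS = |(-100) + 3| = |-97| = 97, RHS = |2·(-100) - 1| = |-201| = 201; 97 > 201 — FAILS

Answer: No, fails for both x = 100 and x = -100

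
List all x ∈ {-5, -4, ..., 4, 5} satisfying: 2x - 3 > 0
Holds for: {2, 3, 4, 5}
Fails for: {-5, -4, -3, -2, -1, 0, 1}

Answer: {2, 3, 4, 5}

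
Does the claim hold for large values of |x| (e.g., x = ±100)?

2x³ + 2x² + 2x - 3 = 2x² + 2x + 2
x = 100: LHS = 2·100³ + 2·100² + 2·100 - 3 = 2020197, RHS = 2·100² + 2·100 + 2 = 20202; 2020197 = 20202 — FAILS
x = -100: LHS = 2·(-100)³ + 2·(-100)² + 2·(-100) - 3 = -1980203, RHS = 2·(-100)² + 2·(-100) + 2 = 19802; -1980203 = 19802 — FAILS

Answer: No, fails for both x = 100 and x = -100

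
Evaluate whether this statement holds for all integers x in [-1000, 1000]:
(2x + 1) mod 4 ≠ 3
The claim fails at x = 1:
x = 1: LHS = (2·1 + 1) mod 4 = 3 mod 4 = 3; 3 ≠ 3 — FAILS

Because a single integer refutes it, the statement is false.

Answer: False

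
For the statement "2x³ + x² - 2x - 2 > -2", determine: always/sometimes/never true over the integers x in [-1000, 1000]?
Holds at x = 1: LHS = 2·1³ + 1² - 2·1 - 2 = -1; -1 > -2 — holds
Fails at x = 0: LHS = 2·0³ + 0² - 2·0 - 2 = -2; -2 > -2 — FAILS
It is satisfied by some integers in the range but not all.

Answer: Sometimes true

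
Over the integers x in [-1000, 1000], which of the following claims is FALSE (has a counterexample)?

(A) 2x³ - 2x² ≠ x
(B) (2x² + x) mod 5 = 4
(A) x = 0: LHS = 2·0³ - 2·0² = 0; 0 ≠ 0 — FAILS
(B) x = 0: LHS = (2·0² + 0) mod 5 = 0 mod 5 = 0; 0 = 4 — FAILS

Answer: Both A and B are false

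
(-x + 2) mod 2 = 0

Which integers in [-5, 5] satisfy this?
Holds for: {-4, -2, 0, 2, 4}
Fails for: {-5, -3, -1, 1, 3, 5}

Answer: {-4, -2, 0, 2, 4}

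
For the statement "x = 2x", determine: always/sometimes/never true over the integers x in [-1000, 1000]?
Holds at x = 0: RHS = 2·0 = 0; 0 = 0 — holds
Fails at x = 1: RHS = 2·1 = 2; 1 = 2 — FAILS
It is satisfied by some integers in the range but not all.

Answer: Sometimes true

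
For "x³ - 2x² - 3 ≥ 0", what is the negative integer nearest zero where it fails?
Testing negative integers from -1 downward:
x = -1: LHS = (-1)³ - 2·(-1)² - 3 = -6; -6 ≥ 0 — FAILS  ← closest negative counterexample to 0

Answer: x = -1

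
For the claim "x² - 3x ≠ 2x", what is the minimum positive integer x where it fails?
Testing positive integers:
x = 1: LHS = 1² - 3·1 = -2, RHS = 2·1 = 2; -2 ≠ 2 — holds
x = 2: LHS = 2² - 3·2 = -2, RHS = 2·2 = 4; -2 ≠ 4 — holds
x = 3: LHS = 3² - 3·3 = 0, RHS = 2·3 = 6; 0 ≠ 6 — holds
x = 4: LHS = 4² - 3·4 = 4, RHS = 2·4 = 8; 4 ≠ 8 — holds
x = 5: LHS = 5² - 3·5 = 10, RHS = 2·5 = 10; 10 ≠ 10 — FAILS  ← smallest positive counterexample

Answer: x = 5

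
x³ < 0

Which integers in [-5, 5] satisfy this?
Holds for: {-5, -4, -3, -2, -1}
Fails for: {0, 1, 2, 3, 4, 5}

Answer: {-5, -4, -3, -2, -1}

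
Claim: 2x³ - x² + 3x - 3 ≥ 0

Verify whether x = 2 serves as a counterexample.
Substitute x = 2 into the relation:
x = 2: LHS = 2·2³ - 2² + 3·2 - 3 = 15; 15 ≥ 0 — holds

The claim holds here, so x = 2 is not a counterexample. (A counterexample exists elsewhere, e.g. x = 0.)

Answer: No, x = 2 is not a counterexample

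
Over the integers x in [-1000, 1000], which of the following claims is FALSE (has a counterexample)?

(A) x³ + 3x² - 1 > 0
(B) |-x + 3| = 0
(A) x = 0: LHS = 0³ + 3·0² - 1 = -1; -1 > 0 — FAILS
(B) x = 0: LHS = |-0 + 3| = |3| = 3; 3 = 0 — FAILS

Answer: Both A and B are false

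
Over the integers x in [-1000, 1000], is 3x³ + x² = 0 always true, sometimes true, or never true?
Holds at x = 0: LHS = 3·0³ + 0² = 0; 0 = 0 — holds
Fails at x = 1: LHS = 3·1³ + 1² = 4; 4 = 0 — FAILS
It is satisfied by some integers in the range but not all.

Answer: Sometimes true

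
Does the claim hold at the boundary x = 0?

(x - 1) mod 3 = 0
x = 0: LHS = (0 - 1) mod 3 = (-1) mod 3 = 2; 2 = 0 — FAILS

The relation fails at x = 0, so x = 0 is a counterexample.

Answer: No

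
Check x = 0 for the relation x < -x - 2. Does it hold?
x = 0: RHS = -0 - 2 = -2; 0 < -2 — FAILS

The relation fails at x = 0, so x = 0 is a counterexample.

Answer: No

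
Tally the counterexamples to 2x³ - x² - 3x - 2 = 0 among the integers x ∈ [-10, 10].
Counterexamples in [-10, 10]: {-10, -9, -8, -7, -6, -5, -4, -3, -2, -1, 0, 1, 2, 3, 4, 5, 6, 7, 8, 9, 10}.

Counting them gives 21 values.

Answer: 21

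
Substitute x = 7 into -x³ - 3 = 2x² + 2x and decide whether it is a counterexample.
Substitute x = 7 into the relation:
x = 7: LHS = -7³ - 3 = -346, RHS = 2·7² + 2·7 = 112; -346 = 112 — FAILS

Since the claim fails at x = 7, this value is a counterexample.

Answer: Yes, x = 7 is a counterexample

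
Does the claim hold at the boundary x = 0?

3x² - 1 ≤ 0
x = 0: LHS = 3·0² - 1 = -1; -1 ≤ 0 — holds

The relation is satisfied at x = 0.

Answer: Yes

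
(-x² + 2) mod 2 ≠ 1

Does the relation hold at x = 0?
x = 0: LHS = (-0² + 2) mod 2 = 2 mod 2 = 0; 0 ≠ 1 — holds

The relation is satisfied at x = 0.

Answer: Yes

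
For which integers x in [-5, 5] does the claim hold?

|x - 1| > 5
Holds for: {-5}
Fails for: {-4, -3, -2, -1, 0, 1, 2, 3, 4, 5}

Answer: {-5}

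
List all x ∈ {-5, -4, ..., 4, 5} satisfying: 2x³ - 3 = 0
Track d = LHS − RHS over the integers in [-5, 5]. Equality would need d = 0, but d changes sign only between consecutive integers, jumping over 0:
x = 1: LHS = 2·1³ - 3 = -1; -1 = 0 — FAILS  (d = -1)
x = 2: LHS = 2·2³ - 3 = 13; 13 = 0 — FAILS  (d = 13)
Away from these crossings d keeps a constant sign, and checking every integer in [-5, 5] confirms d ≠ 0 throughout. Hence the two sides are never equal, so the claimed relation (=) fails for every integer in [-5, 5].

Answer: None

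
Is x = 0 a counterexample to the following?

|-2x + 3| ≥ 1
Substitute x = 0 into the relation:
x = 0: LHS = |-2·0 + 3| = |3| = 3; 3 ≥ 1 — holds

The relation holds at x = 0, so it is not a counterexample.

Answer: No, x = 0 is not a counterexample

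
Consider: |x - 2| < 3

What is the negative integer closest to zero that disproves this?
Testing negative integers from -1 downward:
x = -1: LHS = |(-1) - 2| = |-3| = 3; 3 < 3 — FAILS  ← closest negative counterexample to 0

Answer: x = -1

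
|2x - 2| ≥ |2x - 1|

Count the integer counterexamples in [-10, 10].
Counterexamples in [-10, 10]: {1, 2, 3, 4, 5, 6, 7, 8, 9, 10}.

Counting them gives 10 values.

Answer: 10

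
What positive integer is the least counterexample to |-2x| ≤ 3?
Testing positive integers:
x = 1: LHS = |-2·1| = |-2| = 2; 2 ≤ 3 — holds
x = 2: LHS = |-2·2| = |-4| = 4; 4 ≤ 3 — FAILS  ← smallest positive counterexample

Answer: x = 2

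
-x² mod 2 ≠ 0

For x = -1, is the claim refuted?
Substitute x = -1 into the relation:
x = -1: LHS = (-(-1)²) mod 2 = (-1) mod 2 = 1; 1 ≠ 0 — holds

The claim holds here, so x = -1 is not a counterexample. (A counterexample exists elsewhere, e.g. x = 0.)

Answer: No, x = -1 is not a counterexample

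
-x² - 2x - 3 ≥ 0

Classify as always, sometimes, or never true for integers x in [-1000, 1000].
Over all integers in [-1000, 1000], LHS − RHS is largest at x = -1, where it equals -2:
x = -1: LHS = -(-1)² - 2·(-1) - 3 = -2; -2 ≥ 0 — FAILS
At the ends of the range:
x = -1000: LHS = -(-1000)² - 2·(-1000) - 3 = -998003; -998003 ≥ 0 — FAILS
x = 1000: LHS = -1000² - 2·1000 - 3 = -1002003; -1002003 ≥ 0 — FAILS
Hence LHS − RHS is never zero or positive, i.e. LHS < RHS throughout, so the claimed relation (≥) fails for every integer in [-1000, 1000].

No integer in the range satisfies it.

Answer: Never true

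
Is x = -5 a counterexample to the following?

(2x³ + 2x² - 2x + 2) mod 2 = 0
Substitute x = -5 into the relation:
x = -5: LHS = (2·(-5)³ + 2·(-5)² - 2·(-5) + 2) mod 2 = (-188) mod 2 = 0; 0 = 0 — holds

The relation holds at x = -5, so it is not a counterexample.

Answer: No, x = -5 is not a counterexample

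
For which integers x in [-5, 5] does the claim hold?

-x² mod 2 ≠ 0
Holds for: {-5, -3, -1, 1, 3, 5}
Fails for: {-4, -2, 0, 2, 4}

Answer: {-5, -3, -1, 1, 3, 5}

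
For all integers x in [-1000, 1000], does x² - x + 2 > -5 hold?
Over all integers in [-1000, 1000], LHS − RHS is smallest at x = 0, where it equals 7:
x = 0: LHS = 0² - 0 + 2 = 2; 2 > -5 — holds
At the ends of the range:
x = -1000: LHS = (-1000)² - (-1000) + 2 = 1001002; 1001002 > -5 — holds
x = 1000: LHS = 1000² - 1000 + 2 = 999002; 999002 > -5 — holds
Hence LHS − RHS is never zero or negative, i.e. LHS > RHS throughout, so the relation holds for every integer in [-1000, 1000].

No counterexample exists.

Answer: True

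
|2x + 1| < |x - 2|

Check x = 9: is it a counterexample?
Substitute x = 9 into the relation:
x = 9: LHS = |2·9 + 1| = |19| = 19, RHS = |9 - 2| = |7| = 7; 19 < 7 — FAILS

Since the claim fails at x = 9, this value is a counterexample.

Answer: Yes, x = 9 is a counterexample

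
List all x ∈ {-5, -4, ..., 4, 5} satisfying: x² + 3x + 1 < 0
Holds for: {-2, -1}
Fails for: {-5, -4, -3, 0, 1, 2, 3, 4, 5}

Answer: {-2, -1}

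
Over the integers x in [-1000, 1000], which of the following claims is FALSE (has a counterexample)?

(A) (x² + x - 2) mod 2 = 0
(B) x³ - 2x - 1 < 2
(A) For a polynomial with integer coefficients, its value mod 2 depends only on x mod 2, so it suffices to check one representative of each residue class, x = 0, 1:
x = 0: LHS = (0² + 0 - 2) mod 2 = (-2) mod 2 = 0; 0 = 0 — holds
x = 1: LHS = (1² + 1 - 2) mod 2 = 0 mod 2 = 0; 0 = 0 — holds
The relation holds in every residue class, so the relation holds for every integer in [-1000, 1000].

(B) x = 2: LHS = 2³ - 2·2 - 1 = 3; 3 < 2 — FAILS

Only (B) has a counterexample.

Answer: B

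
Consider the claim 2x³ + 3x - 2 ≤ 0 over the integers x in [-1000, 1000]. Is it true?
The claim fails at x = 1:
x = 1: LHS = 2·1³ + 3·1 - 2 = 3; 3 ≤ 0 — FAILS

Because a single integer refutes it, the statement is false.

Answer: False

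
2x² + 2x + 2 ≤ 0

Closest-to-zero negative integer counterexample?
Testing negative integers from -1 downward:
x = -1: LHS = 2·(-1)² + 2·(-1) + 2 = 2; 2 ≤ 0 — FAILS  ← closest negative counterexample to 0

Answer: x = -1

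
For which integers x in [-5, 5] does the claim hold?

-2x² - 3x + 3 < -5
Holds for: {-5, -4, -3, 2, 3, 4, 5}
Fails for: {-2, -1, 0, 1}

Answer: {-5, -4, -3, 2, 3, 4, 5}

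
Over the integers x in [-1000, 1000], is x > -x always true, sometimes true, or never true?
Holds at x = 1: 1 > -1 — holds
Fails at x = 0: RHS = -0 = 0; 0 > 0 — FAILS
It is satisfied by some integers in the range but not all.

Answer: Sometimes true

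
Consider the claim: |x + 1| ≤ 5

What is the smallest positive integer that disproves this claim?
Testing positive integers:
x = 1: LHS = |1 + 1| = |2| = 2; 2 ≤ 5 — holds
x = 2: LHS = |2 + 1| = |3| = 3; 3 ≤ 5 — holds
x = 3: LHS = |3 + 1| = |4| = 4; 4 ≤ 5 — holds
x = 4: LHS = |4 + 1| = |5| = 5; 5 ≤ 5 — holds
x = 5: LHS = |5 + 1| = |6| = 6; 6 ≤ 5 — FAILS  ← smallest positive counterexample

Answer: x = 5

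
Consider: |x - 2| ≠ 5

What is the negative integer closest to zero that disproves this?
Testing negative integers from -1 downward:
x = -1: LHS = |(-1) - 2| = |-3| = 3; 3 ≠ 5 — holds
x = -2: LHS = |(-2) - 2| = |-4| = 4; 4 ≠ 5 — holds
x = -3: LHS = |(-3) - 2| = |-5| = 5; 5 ≠ 5 — FAILS  ← closest negative counterexample to 0

Answer: x = -3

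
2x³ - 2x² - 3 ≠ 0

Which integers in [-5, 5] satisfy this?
Track d = LHS − RHS over the integers in [-5, 5]. Equality would need d = 0, but d changes sign only between consecutive integers, jumping over 0:
x = 1: LHS = 2·1³ - 2·1² - 3 = -3; -3 ≠ 0 — holds  (d = -3)
x = 2: LHS = 2·2³ - 2·2² - 3 = 5; 5 ≠ 0 — holds  (d = 5)
Away from these crossings d keeps a constant sign, and checking every integer in [-5, 5] confirms d ≠ 0 throughout. Hence the two sides are never equal, so the relation holds for every integer in [-5, 5].

Answer: All integers in [-5, 5]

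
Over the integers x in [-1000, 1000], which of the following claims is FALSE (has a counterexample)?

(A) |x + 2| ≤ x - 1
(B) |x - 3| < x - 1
(A) x = 0: LHS = |0 + 2| = |2| = 2, RHS = 0 - 1 = -1; 2 ≤ -1 — FAILS
(B) x = 0: LHS = |0 - 3| = |-3| = 3, RHS = 0 - 1 = -1; 3 < -1 — FAILS

Answer: Both A and B are false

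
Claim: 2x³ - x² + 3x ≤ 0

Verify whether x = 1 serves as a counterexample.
Substitute x = 1 into the relation:
x = 1: LHS = 2·1³ - 1² + 3·1 = 4; 4 ≤ 0 — FAILS

Since the claim fails at x = 1, this value is a counterexample.

Answer: Yes, x = 1 is a counterexample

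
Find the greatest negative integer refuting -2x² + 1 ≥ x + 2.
Testing negative integers from -1 downward:
x = -1: LHS = -2·(-1)² + 1 = -1, RHS = (-1) + 2 = 1; -1 ≥ 1 — FAILS  ← closest negative counterexample to 0

Answer: x = -1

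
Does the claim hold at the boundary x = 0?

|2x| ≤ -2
x = 0: LHS = |2·0| = |0| = 0; 0 ≤ -2 — FAILS

The relation fails at x = 0, so x = 0 is a counterexample.

Answer: No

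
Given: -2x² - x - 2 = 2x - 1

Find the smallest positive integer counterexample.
Testing positive integers:
x = 1: LHS = -2·1² - 1 - 2 = -5, RHS = 2·1 - 1 = 1; -5 = 1 — FAILS  ← smallest positive counterexample

Answer: x = 1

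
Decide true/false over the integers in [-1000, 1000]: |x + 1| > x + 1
The claim fails at x = 0:
x = 0: LHS = |0 + 1| = |1| = 1, RHS = 0 + 1 = 1; 1 > 1 — FAILS

Because a single integer refutes it, the statement is false.

Answer: False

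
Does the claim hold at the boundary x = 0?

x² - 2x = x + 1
x = 0: LHS = 0² - 2·0 = 0, RHS = 0 + 1 = 1; 0 = 1 — FAILS

The relation fails at x = 0, so x = 0 is a counterexample.

Answer: No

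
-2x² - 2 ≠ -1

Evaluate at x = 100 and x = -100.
x = 100: LHS = -2·100² - 2 = -20002; -20002 ≠ -1 — holds
x = -100: LHS = -2·(-100)² - 2 = -20002; -20002 ≠ -1 — holds

Answer: Yes, holds for both x = 100 and x = -100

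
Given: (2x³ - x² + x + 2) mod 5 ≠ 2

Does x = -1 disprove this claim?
Substitute x = -1 into the relation:
x = -1: LHS = (2·(-1)³ - (-1)² + (-1) + 2) mod 5 = (-2) mod 5 = 3; 3 ≠ 2 — holds

The claim holds here, so x = -1 is not a counterexample. (A counterexample exists elsewhere, e.g. x = 0.)

Answer: No, x = -1 is not a counterexample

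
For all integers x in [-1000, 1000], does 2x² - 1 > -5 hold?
Over all integers in [-1000, 1000], LHS − RHS is smallest at x = 0, where it equals 4:
x = 0: LHS = 2·0² - 1 = -1; -1 > -5 — holds
At the ends of the range:
x = -1000: LHS = 2·(-1000)² - 1 = 1999999; 1999999 > -5 — holds
x = 1000: LHS = 2·1000² - 1 = 1999999; 1999999 > -5 — holds
Hence LHS − RHS is never zero or negative, i.e. LHS > RHS throughout, so the relation holds for every integer in [-1000, 1000].

No counterexample exists.

Answer: True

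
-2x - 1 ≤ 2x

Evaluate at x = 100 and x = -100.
x = 100: LHS = -2·100 - 1 = -201, RHS = 2·100 = 200; -201 ≤ 200 — holds
x = -100: LHS = -2·(-100) - 1 = 199, RHS = 2·(-100) = -200; 199 ≤ -200 — FAILS

Answer: Partially: holds for x = 100, fails for x = -100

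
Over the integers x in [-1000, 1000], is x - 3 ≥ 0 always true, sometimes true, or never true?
Holds at x = 3: LHS = 3 - 3 = 0; 0 ≥ 0 — holds
Fails at x = 0: LHS = 0 - 3 = -3; -3 ≥ 0 — FAILS
It is satisfied by some integers in the range but not all.

Answer: Sometimes true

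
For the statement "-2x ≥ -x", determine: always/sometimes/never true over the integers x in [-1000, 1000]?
Holds at x = 0: LHS = -2·0 = 0, RHS = -0 = 0; 0 ≥ 0 — holds
Fails at x = 1: LHS = -2·1 = -2; -2 ≥ -1 — FAILS
It is satisfied by some integers in the range but not all.

Answer: Sometimes true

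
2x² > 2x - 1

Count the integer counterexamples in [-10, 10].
Over all integers in [-10, 10], LHS − RHS is smallest at x = 0, where it equals 1:
x = 0: LHS = 2·0² = 0, RHS = 2·0 - 1 = -1; 0 > -1 — holds
At the ends of the range:
x = -10: LHS = 2·(-10)² = 200, RHS = 2·(-10) - 1 = -21; 200 > -21 — holds
x = 10: LHS = 2·10² = 200, RHS = 2·10 - 1 = 19; 200 > 19 — holds
Hence LHS − RHS is never zero or negative, i.e. LHS > RHS throughout, so the relation holds for every integer in [-10, 10].

No counterexample appears in that range.

Answer: 0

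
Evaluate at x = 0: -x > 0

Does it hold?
x = 0: LHS = -0 = 0; 0 > 0 — FAILS

The relation fails at x = 0, so x = 0 is a counterexample.

Answer: No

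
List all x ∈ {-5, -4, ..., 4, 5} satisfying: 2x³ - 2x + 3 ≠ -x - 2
Track d = LHS − RHS over the integers in [-5, 5]. Equality would need d = 0, but d changes sign only between consecutive integers, jumping over 0:
x = -2: LHS = 2·(-2)³ - 2·(-2) + 3 = -9, RHS = -(-2) - 2 = 0; -9 ≠ 0 — holds  (d = -9)
x = -1: LHS = 2·(-1)³ - 2·(-1) + 3 = 3, RHS = -(-1) - 2 = -1; 3 ≠ -1 — holds  (d = 4)
Away from these crossings d keeps a constant sign, and checking every integer in [-5, 5] confirms d ≠ 0 throughout. Hence the two sides are never equal, so the relation holds for every integer in [-5, 5].

Answer: All integers in [-5, 5]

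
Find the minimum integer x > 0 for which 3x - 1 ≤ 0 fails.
Testing positive integers:
x = 1: LHS = 3·1 - 1 = 2; 2 ≤ 0 — FAILS  ← smallest positive counterexample

Answer: x = 1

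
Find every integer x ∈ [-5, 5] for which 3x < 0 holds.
Holds for: {-5, -4, -3, -2, -1}
Fails for: {0, 1, 2, 3, 4, 5}

Answer: {-5, -4, -3, -2, -1}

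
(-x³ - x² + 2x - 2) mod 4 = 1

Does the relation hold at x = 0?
x = 0: LHS = (-0³ - 0² + 2·0 - 2) mod 4 = (-2) mod 4 = 2; 2 = 1 — FAILS

The relation fails at x = 0, so x = 0 is a counterexample.

Answer: No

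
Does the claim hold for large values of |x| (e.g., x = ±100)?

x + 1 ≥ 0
x = 100: LHS = 100 + 1 = 101; 101 ≥ 0 — holds
x = -100: LHS = (-100) + 1 = -99; -99 ≥ 0 — FAILS

Answer: Partially: holds for x = 100, fails for x = -100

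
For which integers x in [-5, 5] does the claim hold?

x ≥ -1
Holds for: {-1, 0, 1, 2, 3, 4, 5}
Fails for: {-5, -4, -3, -2}

Answer: {-1, 0, 1, 2, 3, 4, 5}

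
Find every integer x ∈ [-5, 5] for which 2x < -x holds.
Holds for: {-5, -4, -3, -2, -1}
Fails for: {0, 1, 2, 3, 4, 5}

Answer: {-5, -4, -3, -2, -1}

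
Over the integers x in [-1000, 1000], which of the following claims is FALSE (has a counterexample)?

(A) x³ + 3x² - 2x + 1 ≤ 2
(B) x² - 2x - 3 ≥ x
(A) x = 1: LHS = 1³ + 3·1² - 2·1 + 1 = 3; 3 ≤ 2 — FAILS
(B) x = 0: LHS = 0² - 2·0 - 3 = -3; -3 ≥ 0 — FAILS

Answer: Both A and B are false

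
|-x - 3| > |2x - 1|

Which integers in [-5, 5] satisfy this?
Holds for: {0, 1, 2, 3}
Fails for: {-5, -4, -3, -2, -1, 4, 5}

Answer: {0, 1, 2, 3}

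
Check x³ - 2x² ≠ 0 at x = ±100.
x = 100: LHS = 100³ - 2·100² = 980000; 980000 ≠ 0 — holds
x = -100: LHS = (-100)³ - 2·(-100)² = -1020000; -1020000 ≠ 0 — holds

Answer: Yes, holds for both x = 100 and x = -100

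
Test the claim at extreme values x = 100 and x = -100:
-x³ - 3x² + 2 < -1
x = 100: LHS = -100³ - 3·100² + 2 = -1029998; -1029998 < -1 — holds
x = -100: LHS = -(-100)³ - 3·(-100)² + 2 = 970002; 970002 < -1 — FAILS

Answer: Partially: holds for x = 100, fails for x = -100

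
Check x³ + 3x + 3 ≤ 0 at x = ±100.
x = 100: LHS = 100³ + 3·100 + 3 = 1000303; 1000303 ≤ 0 — FAILS
x = -100: LHS = (-100)³ + 3·(-100) + 3 = -1000297; -1000297 ≤ 0 — holds

Answer: Partially: fails for x = 100, holds for x = -100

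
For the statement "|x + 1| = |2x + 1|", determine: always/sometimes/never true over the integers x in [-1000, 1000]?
Holds at x = 0: LHS = |0 + 1| = |1| = 1, RHS = |2·0 + 1| = |1| = 1; 1 = 1 — holds
Fails at x = 1: LHS = |1 + 1| = |2| = 2, RHS = |2·1 + 1| = |3| = 3; 2 = 3 — FAILS
It is satisfied by some integers in the range but not all.

Answer: Sometimes true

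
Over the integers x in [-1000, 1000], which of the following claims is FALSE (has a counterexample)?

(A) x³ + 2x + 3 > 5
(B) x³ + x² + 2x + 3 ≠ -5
(A) x = 0: LHS = 0³ + 2·0 + 3 = 3; 3 > 5 — FAILS
(B) x = -2: LHS = (-2)³ + (-2)² + 2·(-2) + 3 = -5; -5 ≠ -5 — FAILS

Answer: Both A and B are false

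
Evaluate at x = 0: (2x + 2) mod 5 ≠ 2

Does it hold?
x = 0: LHS = (2·0 + 2) mod 5 = 2 mod 5 = 2; 2 ≠ 2 — FAILS

The relation fails at x = 0, so x = 0 is a counterexample.

Answer: No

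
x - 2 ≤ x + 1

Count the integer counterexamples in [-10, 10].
Over all integers in [-10, 10], LHS − RHS is largest at x = 0, where it equals -3:
x = 0: LHS = 0 - 2 = -2, RHS = 0 + 1 = 1; -2 ≤ 1 — holds
At the ends of the range:
x = -10: LHS = (-10) - 2 = -12, RHS = (-10) + 1 = -9; -12 ≤ -9 — holds
x = 10: LHS = 10 - 2 = 8, RHS = 10 + 1 = 11; 8 ≤ 11 — holds
Hence LHS − RHS is never positive, i.e. LHS ≤ RHS throughout, so the relation holds for every integer in [-10, 10].

No counterexample appears in that range.

Answer: 0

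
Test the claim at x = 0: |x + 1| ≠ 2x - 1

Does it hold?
x = 0: LHS = |0 + 1| = |1| = 1, RHS = 2·0 - 1 = -1; 1 ≠ -1 — holds

The relation is satisfied at x = 0.

Answer: Yes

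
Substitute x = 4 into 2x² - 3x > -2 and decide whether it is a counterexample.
Substitute x = 4 into the relation:
x = 4: LHS = 2·4² - 3·4 = 20; 20 > -2 — holds

The relation holds at x = 4, so it is not a counterexample.

Answer: No, x = 4 is not a counterexample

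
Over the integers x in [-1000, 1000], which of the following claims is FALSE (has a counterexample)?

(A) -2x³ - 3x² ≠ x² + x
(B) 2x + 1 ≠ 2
(A) x = 0: LHS = -2·0³ - 3·0² = 0, RHS = 0² + 0 = 0; 0 ≠ 0 — FAILS

(B) Track d = LHS − RHS over the integers in [-1000, 1000]. Equality would need d = 0, but d changes sign only between consecutive integers, jumping over 0:
x = 0: LHS = 2·0 + 1 = 1; 1 ≠ 2 — holds  (d = -1)
x = 1: LHS = 2·1 + 1 = 3; 3 ≠ 2 — holds  (d = 1)
Away from these crossings d keeps a constant sign, and checking every integer in [-1000, 1000] confirms d ≠ 0 throughout. Hence the two sides are never equal, so the relation holds for every integer in [-1000, 1000].

Only (A) has a counterexample.

Answer: A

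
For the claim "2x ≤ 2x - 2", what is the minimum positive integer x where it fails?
Testing positive integers:
x = 1: LHS = 2·1 = 2, RHS = 2·1 - 2 = 0; 2 ≤ 0 — FAILS  ← smallest positive counterexample

Answer: x = 1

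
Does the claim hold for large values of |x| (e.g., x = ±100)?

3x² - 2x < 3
x = 100: LHS = 3·100² - 2·100 = 29800; 29800 < 3 — FAILS
x = -100: LHS = 3·(-100)² - 2·(-100) = 30200; 30200 < 3 — FAILS

Answer: No, fails for both x = 100 and x = -100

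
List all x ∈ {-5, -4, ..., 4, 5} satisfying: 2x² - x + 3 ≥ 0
Over all integers in [-5, 5], LHS − RHS is smallest at x = 0, where it equals 3:
x = 0: LHS = 2·0² - 0 + 3 = 3; 3 ≥ 0 — holds
At the ends of the range:
x = -5: LHS = 2·(-5)² - (-5) + 3 = 58; 58 ≥ 0 — holds
x = 5: LHS = 2·5² - 5 + 3 = 48; 48 ≥ 0 — holds
Hence LHS − RHS is never negative, i.e. LHS ≥ RHS throughout, so the relation holds for every integer in [-5, 5].

Answer: All integers in [-5, 5]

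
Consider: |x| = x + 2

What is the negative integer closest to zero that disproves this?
Testing negative integers from -1 downward:
x = -1: LHS = |-1| = 1, RHS = (-1) + 2 = 1; 1 = 1 — holds
x = -2: LHS = |-2| = 2, RHS = (-2) + 2 = 0; 2 = 0 — FAILS  ← closest negative counterexample to 0

Answer: x = -2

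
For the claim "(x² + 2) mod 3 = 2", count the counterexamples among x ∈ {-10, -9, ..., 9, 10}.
Counterexamples in [-10, 10]: {-10, -8, -7, -5, -4, -2, -1, 1, 2, 4, 5, 7, 8, 10}.

Counting them gives 14 values.

Answer: 14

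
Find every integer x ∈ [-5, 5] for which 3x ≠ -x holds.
Holds for: {-5, -4, -3, -2, -1, 1, 2, 3, 4, 5}
Fails for: {0}

Answer: {-5, -4, -3, -2, -1, 1, 2, 3, 4, 5}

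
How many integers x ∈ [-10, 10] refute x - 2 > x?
Counterexamples in [-10, 10]: {-10, -9, -8, -7, -6, -5, -4, -3, -2, -1, 0, 1, 2, 3, 4, 5, 6, 7, 8, 9, 10}.

Counting them gives 21 values.

Answer: 21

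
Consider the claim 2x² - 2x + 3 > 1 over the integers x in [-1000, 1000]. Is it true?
Over all integers in [-1000, 1000], LHS − RHS is smallest at x = 0, where it equals 2:
x = 0: LHS = 2·0² - 2·0 + 3 = 3; 3 > 1 — holds
At the ends of the range:
x = -1000: LHS = 2·(-1000)² - 2·(-1000) + 3 = 2002003; 2002003 > 1 — holds
x = 1000: LHS = 2·1000² - 2·1000 + 3 = 1998003; 1998003 > 1 — holds
Hence LHS − RHS is never zero or negative, i.e. LHS > RHS throughout, so the relation holds for every integer in [-1000, 1000].

No counterexample exists.

Answer: True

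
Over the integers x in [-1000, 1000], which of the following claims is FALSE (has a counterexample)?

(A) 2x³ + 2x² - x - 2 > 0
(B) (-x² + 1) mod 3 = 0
(A) x = 0: LHS = 2·0³ + 2·0² - 0 - 2 = -2; -2 > 0 — FAILS
(B) x = 0: LHS = (-0² + 1) mod 3 = 1 mod 3 = 1; 1 = 0 — FAILS

Answer: Both A and B are false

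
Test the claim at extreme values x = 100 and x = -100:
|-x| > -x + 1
x = 100: LHS = |-100| = 100, RHS = -100 + 1 = -99; 100 > -99 — holds
x = -100: LHS = |-(-100)| = |100| = 100, RHS = -(-100) + 1 = 101; 100 > 101 — FAILS

Answer: Partially: holds for x = 100, fails for x = -100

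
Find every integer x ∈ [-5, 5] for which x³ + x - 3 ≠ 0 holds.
Track d = LHS − RHS over the integers in [-5, 5]. Equality would need d = 0, but d changes sign only between consecutive integers, jumping over 0:
x = 1: LHS = 1³ + 1 - 3 = -1; -1 ≠ 0 — holds  (d = -1)
x = 2: LHS = 2³ + 2 - 3 = 7; 7 ≠ 0 — holds  (d = 7)
Away from these crossings d keeps a constant sign, and checking every integer in [-5, 5] confirms d ≠ 0 throughout. Hence the two sides are never equal, so the relation holds for every integer in [-5, 5].

Answer: All integers in [-5, 5]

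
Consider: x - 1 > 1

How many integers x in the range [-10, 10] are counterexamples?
Counterexamples in [-10, 10]: {-10, -9, -8, -7, -6, -5, -4, -3, -2, -1, 0, 1, 2}.

Counting them gives 13 values.

Answer: 13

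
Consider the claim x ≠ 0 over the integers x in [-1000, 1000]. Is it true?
The claim fails at x = 0:
x = 0: 0 ≠ 0 — FAILS

Because a single integer refutes it, the statement is false.

Answer: False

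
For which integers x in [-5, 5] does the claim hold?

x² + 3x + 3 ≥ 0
Over all integers in [-5, 5], LHS − RHS is smallest at x = -1, where it equals 1:
x = -1: LHS = (-1)² + 3·(-1) + 3 = 1; 1 ≥ 0 — holds
At the ends of the range:
x = -5: LHS = (-5)² + 3·(-5) + 3 = 13; 13 ≥ 0 — holds
x = 5: LHS = 5² + 3·5 + 3 = 43; 43 ≥ 0 — holds
Hence LHS − RHS is never negative, i.e. LHS ≥ RHS throughout, so the relation holds for every integer in [-5, 5].

Answer: All integers in [-5, 5]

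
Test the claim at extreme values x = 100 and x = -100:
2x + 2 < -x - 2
x = 100: LHS = 2·100 + 2 = 202, RHS = -100 - 2 = -102; 202 < -102 — FAILS
x = -100: LHS = 2·(-100) + 2 = -198, RHS = -(-100) - 2 = 98; -198 < 98 — holds

Answer: Partially: fails for x = 100, holds for x = -100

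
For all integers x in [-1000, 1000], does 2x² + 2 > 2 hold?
The claim fails at x = 0:
x = 0: LHS = 2·0² + 2 = 2; 2 > 2 — FAILS

Because a single integer refutes it, the statement is false.

Answer: False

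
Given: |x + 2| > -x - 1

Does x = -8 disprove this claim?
Substitute x = -8 into the relation:
x = -8: LHS = |(-8) + 2| = |-6| = 6, RHS = -(-8) - 1 = 7; 6 > 7 — FAILS

Since the claim fails at x = -8, this value is a counterexample.

Answer: Yes, x = -8 is a counterexample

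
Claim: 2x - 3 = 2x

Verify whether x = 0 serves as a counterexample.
Substitute x = 0 into the relation:
x = 0: LHS = 2·0 - 3 = -3, RHS = 2·0 = 0; -3 = 0 — FAILS

Since the claim fails at x = 0, this value is a counterexample.

Answer: Yes, x = 0 is a counterexample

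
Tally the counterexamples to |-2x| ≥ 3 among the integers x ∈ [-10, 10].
Counterexamples in [-10, 10]: {-1, 0, 1}.

Counting them gives 3 values.

Answer: 3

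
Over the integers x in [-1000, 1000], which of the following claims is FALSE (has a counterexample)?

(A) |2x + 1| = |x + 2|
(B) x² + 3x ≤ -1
(A) x = 0: LHS = |2·0 + 1| = |1| = 1, RHS = |0 + 2| = |2| = 2; 1 = 2 — FAILS
(B) x = 0: LHS = 0² + 3·0 = 0; 0 ≤ -1 — FAILS

Answer: Both A and B are false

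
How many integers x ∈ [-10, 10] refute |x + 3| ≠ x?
Over all integers in [-10, 10], LHS − RHS is always positive; it is smallest at x = 0, where it equals 3:
x = 0: LHS = |0 + 3| = |3| = 3; 3 ≠ 0 — holds
At the ends of the range:
x = -10: LHS = |(-10) + 3| = |-7| = 7; 7 ≠ -10 — holds
x = 10: LHS = |10 + 3| = |13| = 13; 13 ≠ 10 — holds
Hence LHS − RHS is never 0, i.e. the two sides are never equal, so the relation holds for every integer in [-10, 10].

No counterexample appears in that range.

Answer: 0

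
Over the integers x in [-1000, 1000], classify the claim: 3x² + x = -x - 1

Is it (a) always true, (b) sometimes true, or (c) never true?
Over all integers in [-1000, 1000], LHS − RHS is always positive; it is smallest at x = 0, where it equals 1:
x = 0: LHS = 3·0² + 0 = 0, RHS = -0 - 1 = -1; 0 = -1 — FAILS
At the ends of the range:
x = -1000: LHS = 3·(-1000)² + (-1000) = 2999000, RHS = -(-1000) - 1 = 999; 2999000 = 999 — FAILS
x = 1000: LHS = 3·1000² + 1000 = 3001000, RHS = -1000 - 1 = -1001; 3001000 = -1001 — FAILS
Hence LHS − RHS is never 0, i.e. the two sides are never equal, so the claimed relation (=) fails for every integer in [-1000, 1000].

No integer in the range satisfies it.

Answer: Never true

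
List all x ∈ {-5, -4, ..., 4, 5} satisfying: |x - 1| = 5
Holds for: {-4}
Fails for: {-5, -3, -2, -1, 0, 1, 2, 3, 4, 5}

Answer: {-4}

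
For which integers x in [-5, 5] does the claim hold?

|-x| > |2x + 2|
Holds for: {-1}
Fails for: {-5, -4, -3, -2, 0, 1, 2, 3, 4, 5}

Answer: {-1}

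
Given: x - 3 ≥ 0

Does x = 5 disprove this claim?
Substitute x = 5 into the relation:
x = 5: LHS = 5 - 3 = 2; 2 ≥ 0 — holds

The claim holds here, so x = 5 is not a counterexample. (A counterexample exists elsewhere, e.g. x = 0.)

Answer: No, x = 5 is not a counterexample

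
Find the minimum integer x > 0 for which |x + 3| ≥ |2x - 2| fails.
Testing positive integers:
x = 1: LHS = |1 + 3| = |4| = 4, RHS = |2·1 - 2| = |0| = 0; 4 ≥ 0 — holds
x = 2: LHS = |2 + 3| = |5| = 5, RHS = |2·2 - 2| = |2| = 2; 5 ≥ 2 — holds
x = 3: LHS = |3 + 3| = |6| = 6, RHS = |2·3 - 2| = |4| = 4; 6 ≥ 4 — holds
x = 4: LHS = |4 + 3| = |7| = 7, RHS = |2·4 - 2| = |6| = 6; 7 ≥ 6 — holds
x = 5: LHS = |5 + 3| = |8| = 8, RHS = |2·5 - 2| = |8| = 8; 8 ≥ 8 — holds
x = 6: LHS = |6 + 3| = |9| = 9, RHS = |2·6 - 2| = |10| = 10; 9 ≥ 10 — FAILS  ← smallest positive counterexample

Answer: x = 6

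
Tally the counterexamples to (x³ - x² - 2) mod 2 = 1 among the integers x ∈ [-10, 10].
Counterexamples in [-10, 10]: {-10, -9, -8, -7, -6, -5, -4, -3, -2, -1, 0, 1, 2, 3, 4, 5, 6, 7, 8, 9, 10}.

Counting them gives 21 values.

Answer: 21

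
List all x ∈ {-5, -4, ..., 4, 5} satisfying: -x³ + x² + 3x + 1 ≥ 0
Holds for: {-5, -4, -3, -2, -1, 0, 1, 2}
Fails for: {3, 4, 5}

Answer: {-5, -4, -3, -2, -1, 0, 1, 2}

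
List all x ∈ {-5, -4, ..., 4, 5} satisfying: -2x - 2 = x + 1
Holds for: {-1}
Fails for: {-5, -4, -3, -2, 0, 1, 2, 3, 4, 5}

Answer: {-1}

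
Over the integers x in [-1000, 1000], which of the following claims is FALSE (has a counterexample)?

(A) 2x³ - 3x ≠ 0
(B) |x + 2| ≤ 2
(A) x = 0: LHS = 2·0³ - 3·0 = 0; 0 ≠ 0 — FAILS
(B) x = 1: LHS = |1 + 2| = |3| = 3; 3 ≤ 2 — FAILS

Answer: Both A and B are false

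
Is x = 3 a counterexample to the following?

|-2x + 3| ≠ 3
Substitute x = 3 into the relation:
x = 3: LHS = |-2·3 + 3| = |-3| = 3; 3 ≠ 3 — FAILS

Since the claim fails at x = 3, this value is a counterexample.

Answer: Yes, x = 3 is a counterexample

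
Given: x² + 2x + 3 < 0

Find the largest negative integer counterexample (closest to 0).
Testing negative integers from -1 downward:
x = -1: LHS = (-1)² + 2·(-1) + 3 = 2; 2 < 0 — FAILS  ← closest negative counterexample to 0

Answer: x = -1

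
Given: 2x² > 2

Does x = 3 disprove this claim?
Substitute x = 3 into the relation:
x = 3: LHS = 2·3² = 18; 18 > 2 — holds

The claim holds here, so x = 3 is not a counterexample. (A counterexample exists elsewhere, e.g. x = 0.)

Answer: No, x = 3 is not a counterexample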